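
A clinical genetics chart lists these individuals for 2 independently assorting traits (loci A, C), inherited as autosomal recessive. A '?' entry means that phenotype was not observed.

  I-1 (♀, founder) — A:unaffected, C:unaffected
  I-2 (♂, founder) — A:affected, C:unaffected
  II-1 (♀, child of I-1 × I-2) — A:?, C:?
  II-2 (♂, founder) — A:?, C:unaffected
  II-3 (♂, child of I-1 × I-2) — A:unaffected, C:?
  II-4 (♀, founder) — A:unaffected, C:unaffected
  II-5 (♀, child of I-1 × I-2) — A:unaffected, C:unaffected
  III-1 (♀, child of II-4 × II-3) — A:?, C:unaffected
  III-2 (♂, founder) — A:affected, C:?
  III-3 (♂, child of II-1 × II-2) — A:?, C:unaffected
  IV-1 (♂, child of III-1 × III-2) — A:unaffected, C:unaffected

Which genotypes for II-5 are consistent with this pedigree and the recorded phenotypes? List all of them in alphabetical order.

II-5 ∈ {Aa CC, Aa Cc}

A/I-1 un ·: AA|Aa
A/I-2 aff ·: aa
A/II-1 ? I-1×I-2: Aa|aa
A/II-2 ? ·: AA|Aa|aa
A/II-3 un I-1×I-2: Aa
A/II-4 un ·: AA|Aa
A/II-5 un I-1×I-2: Aa
A/III-1 ? II-4×II-3: AA|Aa
A/III-2 aff ·: aa
A/III-3 ? II-1×II-2: AA|Aa|aa
A/IV-1 un III-1×III-2: Aa
⇒ A over [I-1,I-2,II-1,II-2,II-3,II-4,II-5,III-1,III-2,III-3,IV-1]: 72 consistent
C/I-1 un ·: CC|Cc
C/I-2 un ·: CC|Cc
C/II-1 ? I-1×I-2: CC|Cc|cc
C/II-2 un ·: CC|Cc
C/II-3 ? I-1×I-2: CC|Cc|cc
C/II-4 un ·: CC|Cc
C/II-5 un I-1×I-2: CC|Cc
C/III-1 un II-4×II-3: CC|Cc
C/III-2 ? ·: CC|Cc|cc
C/III-3 un II-1×II-2: CC|Cc
C/IV-1 un III-1×III-2: CC|Cc
⇒ C over [I-1,I-2,II-1,II-2,II-3,II-4,II-5,III-1,III-2,III-3,IV-1]: 1645 consistent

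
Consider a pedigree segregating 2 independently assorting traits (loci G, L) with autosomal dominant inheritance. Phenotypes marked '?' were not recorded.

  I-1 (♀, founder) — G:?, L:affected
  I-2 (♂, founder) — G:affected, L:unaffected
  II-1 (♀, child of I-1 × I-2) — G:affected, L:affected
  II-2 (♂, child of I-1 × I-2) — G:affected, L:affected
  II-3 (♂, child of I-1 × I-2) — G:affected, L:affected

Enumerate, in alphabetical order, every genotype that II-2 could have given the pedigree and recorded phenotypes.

G/I-1 ? ·: gg|Gg|GG
G/I-2 aff ·: Gg|GG
G/II-1 aff I-1×I-2: Gg|GG
G/II-2 aff I-1×I-2: Gg|GG
G/II-3 aff I-1×I-2: Gg|GG
⇒ G over [I-1,I-2,II-1,II-2,II-3]: 27 consistent
L/I-1 aff ·: Ll|LL
L/I-2 un ·: ll
L/II-1 aff I-1×I-2: Ll
L/II-2 aff I-1×I-2: Ll
L/II-3 aff I-1×I-2: Ll
⇒ L over [I-1,I-2,II-1,II-2,II-3]: 2 consistent

II-2 ∈ {GG Ll, Gg Ll}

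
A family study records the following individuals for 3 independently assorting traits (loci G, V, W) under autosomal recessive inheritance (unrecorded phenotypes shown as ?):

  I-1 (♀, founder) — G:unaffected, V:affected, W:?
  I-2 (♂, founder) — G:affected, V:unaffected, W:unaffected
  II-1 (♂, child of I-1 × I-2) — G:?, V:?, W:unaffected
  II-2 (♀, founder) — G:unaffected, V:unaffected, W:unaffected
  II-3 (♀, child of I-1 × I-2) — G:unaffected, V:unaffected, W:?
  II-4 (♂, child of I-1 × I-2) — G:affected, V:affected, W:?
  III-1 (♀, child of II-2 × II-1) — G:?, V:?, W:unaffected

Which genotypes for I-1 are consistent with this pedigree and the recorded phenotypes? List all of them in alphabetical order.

G/I-1 un ·: Gg
G/I-2 aff ·: gg
G/II-1 ? I-1×I-2: Gg|gg
G/II-2 un ·: GG|Gg
G/II-3 un I-1×I-2: Gg
G/II-4 aff I-1×I-2: gg
G/III-1 ? II-2×II-1: GG|Gg|gg
⇒ G over [I-1,I-2,II-1,II-2,II-3,II-4,III-1]: 8 consistent
V/I-1 aff ·: vv
V/I-2 un ·: Vv
V/II-1 ? I-1×I-2: Vv|vv
V/II-2 un ·: VV|Vv
V/II-3 un I-1×I-2: Vv
V/II-4 aff I-1×I-2: vv
V/III-1 ? II-2×II-1: VV|Vv|vv
⇒ V over [I-1,I-2,II-1,II-2,II-3,II-4,III-1]: 8 consistent
W/I-1 ? ·: WW|Ww|ww
W/I-2 un ·: WW|Ww
W/II-1 un I-1×I-2: WW|Ww
W/II-2 un ·: WW|Ww
W/II-3 ? I-1×I-2: WW|Ww|ww
W/II-4 ? I-1×I-2: WW|Ww|ww
W/III-1 un II-2×II-1: WW|Ww
⇒ W over [I-1,I-2,II-1,II-2,II-3,II-4,III-1]: 142 consistent

I-1 ∈ {Gg vv WW, Gg vv Ww, Gg vv ww}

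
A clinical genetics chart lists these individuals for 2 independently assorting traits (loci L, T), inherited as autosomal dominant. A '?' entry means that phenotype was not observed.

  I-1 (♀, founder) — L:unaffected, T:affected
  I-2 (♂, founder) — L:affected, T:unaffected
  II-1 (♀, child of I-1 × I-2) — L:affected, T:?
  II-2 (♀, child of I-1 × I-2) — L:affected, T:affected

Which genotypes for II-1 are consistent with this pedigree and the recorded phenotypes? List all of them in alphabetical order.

L/I-1 un ·: ll
L/I-2 aff ·: Ll|LL
L/II-1 aff I-1×I-2: Ll
L/II-2 aff I-1×I-2: Ll
⇒ L over [I-1,I-2,II-1,II-2]: 2 consistent
T/I-1 aff ·: Tt|TT
T/I-2 un ·: tt
T/II-1 ? I-1×I-2: tt|Tt
T/II-2 aff I-1×I-2: Tt
⇒ T over [I-1,I-2,II-1,II-2]: 3 consistent

II-1 ∈ {Ll Tt, Ll tt}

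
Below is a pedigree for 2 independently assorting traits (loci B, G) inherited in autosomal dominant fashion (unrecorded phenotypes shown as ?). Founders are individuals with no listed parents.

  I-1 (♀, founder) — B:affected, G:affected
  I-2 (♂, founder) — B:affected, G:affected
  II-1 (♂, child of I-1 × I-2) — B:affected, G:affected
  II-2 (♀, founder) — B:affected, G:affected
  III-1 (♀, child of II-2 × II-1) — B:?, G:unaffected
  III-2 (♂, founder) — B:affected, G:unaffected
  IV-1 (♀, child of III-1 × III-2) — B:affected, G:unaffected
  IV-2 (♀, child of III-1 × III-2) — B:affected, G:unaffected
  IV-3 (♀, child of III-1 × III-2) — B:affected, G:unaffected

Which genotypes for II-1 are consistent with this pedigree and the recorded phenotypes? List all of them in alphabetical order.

B/I-1 aff ·: Bb|BB
B/I-2 aff ·: Bb|BB
B/II-1 aff I-1×I-2: Bb|BB
B/II-2 aff ·: Bb|BB
B/III-1 ? II-2×II-1: bb|Bb|BB
B/III-2 aff ·: Bb|BB
B/IV-1 aff III-1×III-2: Bb|BB
B/IV-2 aff III-1×III-2: Bb|BB
B/IV-3 aff III-1×III-2: Bb|BB
⇒ B over [I-1,I-2,II-1,II-2,III-1,III-2,IV-1,IV-2,IV-3]: 292 consistent
G/I-1 aff ·: Gg|GG
G/I-2 aff ·: Gg|GG
G/II-1 aff I-1×I-2: Gg
G/II-2 aff ·: Gg
G/III-1 un II-2×II-1: gg
G/III-2 un ·: gg
G/IV-1 un III-1×III-2: gg
G/IV-2 un III-1×III-2: gg
G/IV-3 un III-1×III-2: gg
⇒ G over [I-1,I-2,II-1,II-2,III-1,III-2,IV-1,IV-2,IV-3]: 3 consistent

II-1 ∈ {BB Gg, Bb Gg}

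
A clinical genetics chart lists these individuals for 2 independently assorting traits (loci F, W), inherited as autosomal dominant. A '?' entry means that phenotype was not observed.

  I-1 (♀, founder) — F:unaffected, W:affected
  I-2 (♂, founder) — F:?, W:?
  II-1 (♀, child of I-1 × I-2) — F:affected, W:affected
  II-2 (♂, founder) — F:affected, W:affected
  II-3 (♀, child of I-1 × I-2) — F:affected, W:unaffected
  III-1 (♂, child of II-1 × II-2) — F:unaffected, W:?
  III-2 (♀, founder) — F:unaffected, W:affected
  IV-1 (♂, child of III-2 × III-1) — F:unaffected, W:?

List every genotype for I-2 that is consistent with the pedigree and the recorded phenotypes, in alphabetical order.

F/I-1 un ·: ff
F/I-2 ? ·: Ff|FF
F/II-1 aff I-1×I-2: Ff
F/II-2 aff ·: Ff
F/II-3 aff I-1×I-2: Ff
F/III-1 un II-1×II-2: ff
F/III-2 un ·: ff
F/IV-1 un III-2×III-1: ff
⇒ F over [I-1,I-2,II-1,II-2,II-3,III-1,III-2,IV-1]: 2 consistent
W/I-1 aff ·: Ww
W/I-2 ? ·: ww|Ww
W/II-1 aff I-1×I-2: Ww|WW
W/II-2 aff ·: Ww|WW
W/II-3 un I-1×I-2: ww
W/III-1 ? II-1×II-2: ww|Ww|WW
W/III-2 aff ·: Ww|WW
W/IV-1 ? III-2×III-1: ww|Ww|WW
⇒ W over [I-1,I-2,II-1,II-2,II-3,III-1,III-2,IV-1]: 49 consistent

I-2 ∈ {FF Ww, FF ww, Ff Ww, Ff ww}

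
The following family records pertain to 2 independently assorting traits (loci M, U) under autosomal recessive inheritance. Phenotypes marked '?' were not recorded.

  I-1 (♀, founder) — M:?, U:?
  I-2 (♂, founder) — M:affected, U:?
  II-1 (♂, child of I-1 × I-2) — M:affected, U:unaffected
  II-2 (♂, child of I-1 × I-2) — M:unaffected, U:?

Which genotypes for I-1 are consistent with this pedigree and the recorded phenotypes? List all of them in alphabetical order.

M/I-1 ? ·: Mm
M/I-2 aff ·: mm
M/II-1 aff I-1×I-2: mm
M/II-2 un I-1×I-2: Mm
⇒ M over [I-1,I-2,II-1,II-2]: 1 consistent
U/I-1 ? ·: UU|Uu|uu
U/I-2 ? ·: UU|Uu|uu
U/II-1 un I-1×I-2: UU|Uu
U/II-2 ? I-1×I-2: UU|Uu|uu
⇒ U over [I-1,I-2,II-1,II-2]: 21 consistent

I-1 ∈ {Mm UU, Mm Uu, Mm uu}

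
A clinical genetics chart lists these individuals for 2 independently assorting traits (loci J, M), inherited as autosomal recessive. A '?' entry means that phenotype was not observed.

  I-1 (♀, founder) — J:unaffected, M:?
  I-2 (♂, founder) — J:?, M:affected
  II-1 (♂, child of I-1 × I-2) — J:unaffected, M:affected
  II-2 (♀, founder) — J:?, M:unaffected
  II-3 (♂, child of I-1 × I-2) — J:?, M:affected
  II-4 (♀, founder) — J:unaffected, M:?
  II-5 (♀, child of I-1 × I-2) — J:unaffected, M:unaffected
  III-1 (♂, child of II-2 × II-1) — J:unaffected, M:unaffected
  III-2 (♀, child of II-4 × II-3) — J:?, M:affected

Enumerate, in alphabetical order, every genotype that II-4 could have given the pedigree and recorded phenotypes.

II-4 ∈ {JJ Mm, JJ mm, Jj Mm, Jj mm}

J/I-1 un ·: JJ|Jj
J/I-2 ? ·: JJ|Jj|jj
J/II-1 un I-1×I-2: JJ|Jj
J/II-2 ? ·: JJ|Jj|jj
J/II-3 ? I-1×I-2: JJ|Jj|jj
J/II-4 un ·: JJ|Jj
J/II-5 un I-1×I-2: JJ|Jj
J/III-1 un II-2×II-1: JJ|Jj
J/III-2 ? II-4×II-3: JJ|Jj|jj
⇒ J over [I-1,I-2,II-1,II-2,II-3,II-4,II-5,III-1,III-2]: 563 consistent
M/I-1 ? ·: Mm
M/I-2 aff ·: mm
M/II-1 aff I-1×I-2: mm
M/II-2 un ·: MM|Mm
M/II-3 aff I-1×I-2: mm
M/II-4 ? ·: Mm|mm
M/II-5 un I-1×I-2: Mm
M/III-1 un II-2×II-1: Mm
M/III-2 aff II-4×II-3: mm
⇒ M over [I-1,I-2,II-1,II-2,II-3,II-4,II-5,III-1,III-2]: 4 consistent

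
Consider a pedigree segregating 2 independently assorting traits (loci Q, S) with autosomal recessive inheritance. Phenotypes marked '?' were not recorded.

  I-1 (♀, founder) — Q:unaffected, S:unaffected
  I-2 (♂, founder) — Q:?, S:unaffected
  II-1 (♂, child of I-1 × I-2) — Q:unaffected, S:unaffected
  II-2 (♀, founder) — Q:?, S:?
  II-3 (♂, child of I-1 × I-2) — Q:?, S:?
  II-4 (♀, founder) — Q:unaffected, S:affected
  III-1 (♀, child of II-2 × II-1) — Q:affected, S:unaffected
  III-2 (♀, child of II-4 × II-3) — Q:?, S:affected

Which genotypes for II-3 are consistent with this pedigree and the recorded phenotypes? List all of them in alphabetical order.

II-3 ∈ {QQ Ss, QQ ss, Qq Ss, Qq ss, qq Ss, qq ss}

Q/I-1 un ·: QQ|Qq
Q/I-2 ? ·: QQ|Qq|qq
Q/II-1 un I-1×I-2: Qq
Q/II-2 ? ·: Qq|qq
Q/II-3 ? I-1×I-2: QQ|Qq|qq
Q/II-4 un ·: QQ|Qq
Q/III-1 aff II-2×II-1: qq
Q/III-2 ? II-4×II-3: QQ|Qq|qq
⇒ Q over [I-1,I-2,II-1,II-2,II-3,II-4,III-1,III-2]: 80 consistent
S/I-1 un ·: SS|Ss
S/I-2 un ·: SS|Ss
S/II-1 un I-1×I-2: SS|Ss
S/II-2 ? ·: SS|Ss|ss
S/II-3 ? I-1×I-2: Ss|ss
S/II-4 aff ·: ss
S/III-1 un II-2×II-1: SS|Ss
S/III-2 aff II-4×II-3: ss
⇒ S over [I-1,I-2,II-1,II-2,II-3,II-4,III-1,III-2]: 36 consistent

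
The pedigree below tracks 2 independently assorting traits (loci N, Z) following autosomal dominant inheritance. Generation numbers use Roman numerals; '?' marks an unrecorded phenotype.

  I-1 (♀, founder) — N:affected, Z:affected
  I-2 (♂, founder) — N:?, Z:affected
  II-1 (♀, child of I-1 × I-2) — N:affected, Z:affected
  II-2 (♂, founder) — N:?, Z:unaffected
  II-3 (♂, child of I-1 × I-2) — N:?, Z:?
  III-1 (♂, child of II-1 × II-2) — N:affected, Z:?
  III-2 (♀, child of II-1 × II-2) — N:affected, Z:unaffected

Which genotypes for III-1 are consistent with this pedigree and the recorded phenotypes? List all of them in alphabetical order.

III-1 ∈ {NN Zz, NN zz, Nn Zz, Nn zz}

N/I-1 aff ·: Nn|NN
N/I-2 ? ·: nn|Nn|NN
N/II-1 aff I-1×I-2: Nn|NN
N/II-2 ? ·: nn|Nn|NN
N/II-3 ? I-1×I-2: nn|Nn|NN
N/III-1 aff II-1×II-2: Nn|NN
N/III-2 aff II-1×II-2: Nn|NN
⇒ N over [I-1,I-2,II-1,II-2,II-3,III-1,III-2]: 138 consistent
Z/I-1 aff ·: Zz|ZZ
Z/I-2 aff ·: Zz|ZZ
Z/II-1 aff I-1×I-2: Zz
Z/II-2 un ·: zz
Z/II-3 ? I-1×I-2: zz|Zz|ZZ
Z/III-1 ? II-1×II-2: zz|Zz
Z/III-2 un II-1×II-2: zz
⇒ Z over [I-1,I-2,II-1,II-2,II-3,III-1,III-2]: 14 consistent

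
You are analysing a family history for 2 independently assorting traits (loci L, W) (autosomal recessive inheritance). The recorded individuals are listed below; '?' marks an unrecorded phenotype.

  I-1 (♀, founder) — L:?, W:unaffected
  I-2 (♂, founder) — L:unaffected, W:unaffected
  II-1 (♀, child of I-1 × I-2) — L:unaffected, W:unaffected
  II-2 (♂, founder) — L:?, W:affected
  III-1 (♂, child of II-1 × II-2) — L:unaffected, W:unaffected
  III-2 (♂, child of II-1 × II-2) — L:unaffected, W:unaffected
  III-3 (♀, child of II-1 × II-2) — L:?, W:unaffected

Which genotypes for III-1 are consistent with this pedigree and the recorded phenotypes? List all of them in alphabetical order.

L/I-1 ? ·: LL|Ll|ll
L/I-2 un ·: LL|Ll
L/II-1 un I-1×I-2: LL|Ll
L/II-2 ? ·: LL|Ll|ll
L/III-1 un II-1×II-2: LL|Ll
L/III-2 un II-1×II-2: LL|Ll
L/III-3 ? II-1×II-2: LL|Ll|ll
⇒ L over [I-1,I-2,II-1,II-2,III-1,III-2,III-3]: 150 consistent
W/I-1 un ·: WW|Ww
W/I-2 un ·: WW|Ww
W/II-1 un I-1×I-2: WW|Ww
W/II-2 aff ·: ww
W/III-1 un II-1×II-2: Ww
W/III-2 un II-1×II-2: Ww
W/III-3 un II-1×II-2: Ww
⇒ W over [I-1,I-2,II-1,II-2,III-1,III-2,III-3]: 7 consistent

III-1 ∈ {LL Ww, Ll Ww}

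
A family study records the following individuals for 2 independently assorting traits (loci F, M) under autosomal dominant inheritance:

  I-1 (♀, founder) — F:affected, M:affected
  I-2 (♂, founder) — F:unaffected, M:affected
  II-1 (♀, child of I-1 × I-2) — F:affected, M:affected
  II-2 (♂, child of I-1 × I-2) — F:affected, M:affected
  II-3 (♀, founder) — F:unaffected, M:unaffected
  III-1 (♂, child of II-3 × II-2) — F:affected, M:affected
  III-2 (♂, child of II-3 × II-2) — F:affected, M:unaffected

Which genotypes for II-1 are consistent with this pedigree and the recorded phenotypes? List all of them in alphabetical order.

II-1 ∈ {Ff MM, Ff Mm}

F/I-1 aff ·: Ff|FF
F/I-2 un ·: ff
F/II-1 aff I-1×I-2: Ff
F/II-2 aff I-1×I-2: Ff
F/II-3 un ·: ff
F/III-1 aff II-3×II-2: Ff
F/III-2 aff II-3×II-2: Ff
⇒ F over [I-1,I-2,II-1,II-2,II-3,III-1,III-2]: 2 consistent
M/I-1 aff ·: Mm|MM
M/I-2 aff ·: Mm|MM
M/II-1 aff I-1×I-2: Mm|MM
M/II-2 aff I-1×I-2: Mm
M/II-3 un ·: mm
M/III-1 aff II-3×II-2: Mm
M/III-2 un II-3×II-2: mm
⇒ M over [I-1,I-2,II-1,II-2,II-3,III-1,III-2]: 6 consistent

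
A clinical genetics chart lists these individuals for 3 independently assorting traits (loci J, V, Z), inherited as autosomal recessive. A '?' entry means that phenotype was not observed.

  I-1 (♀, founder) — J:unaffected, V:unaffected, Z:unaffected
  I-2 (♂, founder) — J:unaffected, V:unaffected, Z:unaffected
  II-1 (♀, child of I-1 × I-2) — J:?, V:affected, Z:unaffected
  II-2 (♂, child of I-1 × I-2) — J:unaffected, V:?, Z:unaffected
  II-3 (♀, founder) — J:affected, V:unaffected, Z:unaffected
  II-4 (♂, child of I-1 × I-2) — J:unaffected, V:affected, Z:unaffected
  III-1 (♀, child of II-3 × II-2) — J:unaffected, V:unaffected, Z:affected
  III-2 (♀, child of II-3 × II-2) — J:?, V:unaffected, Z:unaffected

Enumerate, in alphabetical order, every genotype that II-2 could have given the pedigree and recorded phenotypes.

J/I-1 un ·: JJ|Jj
J/I-2 un ·: JJ|Jj
J/II-1 ? I-1×I-2: JJ|Jj|jj
J/II-2 un I-1×I-2: JJ|Jj
J/II-3 aff ·: jj
J/II-4 un I-1×I-2: JJ|Jj
J/III-1 un II-3×II-2: Jj
J/III-2 ? II-3×II-2: Jj|jj
⇒ J over [I-1,I-2,II-1,II-2,II-3,II-4,III-1,III-2]: 43 consistent
V/I-1 un ·: Vv
V/I-2 un ·: Vv
V/II-1 aff I-1×I-2: vv
V/II-2 ? I-1×I-2: VV|Vv|vv
V/II-3 un ·: VV|Vv
V/II-4 aff I-1×I-2: vv
V/III-1 un II-3×II-2: VV|Vv
V/III-2 un II-3×II-2: VV|Vv
⇒ V over [I-1,I-2,II-1,II-2,II-3,II-4,III-1,III-2]: 15 consistent
Z/I-1 un ·: ZZ|Zz
Z/I-2 un ·: ZZ|Zz
Z/II-1 un I-1×I-2: ZZ|Zz
Z/II-2 un I-1×I-2: Zz
Z/II-3 un ·: Zz
Z/II-4 un I-1×I-2: ZZ|Zz
Z/III-1 aff II-3×II-2: zz
Z/III-2 un II-3×II-2: ZZ|Zz
⇒ Z over [I-1,I-2,II-1,II-2,II-3,II-4,III-1,III-2]: 24 consistent

II-2 ∈ {JJ VV Zz, JJ Vv Zz, JJ vv Zz, Jj VV Zz, Jj Vv Zz, Jj vv Zz}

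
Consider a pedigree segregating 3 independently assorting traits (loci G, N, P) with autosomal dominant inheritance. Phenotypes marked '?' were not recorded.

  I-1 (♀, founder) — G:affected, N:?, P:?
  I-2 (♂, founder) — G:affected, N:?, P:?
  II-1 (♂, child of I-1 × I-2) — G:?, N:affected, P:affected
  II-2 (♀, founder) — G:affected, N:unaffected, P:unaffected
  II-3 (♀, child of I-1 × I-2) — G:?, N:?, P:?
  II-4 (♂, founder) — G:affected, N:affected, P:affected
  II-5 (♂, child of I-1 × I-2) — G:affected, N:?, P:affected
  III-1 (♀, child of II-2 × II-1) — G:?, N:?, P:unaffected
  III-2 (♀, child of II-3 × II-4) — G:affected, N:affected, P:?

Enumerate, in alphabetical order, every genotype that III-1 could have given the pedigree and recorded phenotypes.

G/I-1 aff ·: Gg|GG
G/I-2 aff ·: Gg|GG
G/II-1 ? I-1×I-2: gg|Gg|GG
G/II-2 aff ·: Gg|GG
G/II-3 ? I-1×I-2: gg|Gg|GG
G/II-4 aff ·: Gg|GG
G/II-5 aff I-1×I-2: Gg|GG
G/III-1 ? II-2×II-1: gg|Gg|GG
G/III-2 aff II-3×II-4: Gg|GG
⇒ G over [I-1,I-2,II-1,II-2,II-3,II-4,II-5,III-1,III-2]: 431 consistent
N/I-1 ? ·: nn|Nn|NN
N/I-2 ? ·: nn|Nn|NN
N/II-1 aff I-1×I-2: Nn|NN
N/II-2 un ·: nn
N/II-3 ? I-1×I-2: nn|Nn|NN
N/II-4 aff ·: Nn|NN
N/II-5 ? I-1×I-2: nn|Nn|NN
N/III-1 ? II-2×II-1: nn|Nn
N/III-2 aff II-3×II-4: Nn|NN
⇒ N over [I-1,I-2,II-1,II-2,II-3,II-4,II-5,III-1,III-2]: 232 consistent
P/I-1 ? ·: pp|Pp|PP
P/I-2 ? ·: pp|Pp|PP
P/II-1 aff I-1×I-2: Pp
P/II-2 un ·: pp
P/II-3 ? I-1×I-2: pp|Pp|PP
P/II-4 aff ·: Pp|PP
P/II-5 aff I-1×I-2: Pp|PP
P/III-1 un II-2×II-1: pp
P/III-2 ? II-3×II-4: pp|Pp|PP
⇒ P over [I-1,I-2,II-1,II-2,II-3,II-4,II-5,III-1,III-2]: 80 consistent

III-1 ∈ {GG Nn pp, GG nn pp, Gg Nn pp, Gg nn pp, gg Nn pp, gg nn pp}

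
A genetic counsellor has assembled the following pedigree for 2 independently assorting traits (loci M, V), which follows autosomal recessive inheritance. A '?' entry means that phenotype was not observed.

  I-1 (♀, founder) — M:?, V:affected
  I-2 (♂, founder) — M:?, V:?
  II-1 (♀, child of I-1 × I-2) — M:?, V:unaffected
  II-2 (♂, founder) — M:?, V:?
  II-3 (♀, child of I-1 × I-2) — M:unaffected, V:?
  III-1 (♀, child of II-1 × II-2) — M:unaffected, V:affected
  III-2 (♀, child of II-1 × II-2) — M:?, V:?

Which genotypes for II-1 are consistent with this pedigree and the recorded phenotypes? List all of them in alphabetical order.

II-1 ∈ {MM Vv, Mm Vv, mm Vv}

M/I-1 ? ·: MM|Mm|mm
M/I-2 ? ·: MM|Mm|mm
M/II-1 ? I-1×I-2: MM|Mm|mm
M/II-2 ? ·: MM|Mm|mm
M/II-3 un I-1×I-2: MM|Mm
M/III-1 un II-1×II-2: MM|Mm
M/III-2 ? II-1×II-2: MM|Mm|mm
⇒ M over [I-1,I-2,II-1,II-2,II-3,III-1,III-2]: 174 consistent
V/I-1 aff ·: vv
V/I-2 ? ·: VV|Vv
V/II-1 un I-1×I-2: Vv
V/II-2 ? ·: Vv|vv
V/II-3 ? I-1×I-2: Vv|vv
V/III-1 aff II-1×II-2: vv
V/III-2 ? II-1×II-2: VV|Vv|vv
⇒ V over [I-1,I-2,II-1,II-2,II-3,III-1,III-2]: 15 consistent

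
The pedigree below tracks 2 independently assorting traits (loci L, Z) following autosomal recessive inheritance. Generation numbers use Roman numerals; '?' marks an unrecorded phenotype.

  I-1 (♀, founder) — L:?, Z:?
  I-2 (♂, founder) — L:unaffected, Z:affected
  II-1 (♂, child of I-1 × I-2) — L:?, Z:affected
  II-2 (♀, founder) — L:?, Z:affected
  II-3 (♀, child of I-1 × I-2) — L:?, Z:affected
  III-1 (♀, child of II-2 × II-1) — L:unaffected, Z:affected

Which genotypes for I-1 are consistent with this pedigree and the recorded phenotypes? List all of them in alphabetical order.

I-1 ∈ {LL Zz, LL zz, Ll Zz, Ll zz, ll Zz, ll zz}

L/I-1 ? ·: LL|Ll|ll
L/I-2 un ·: LL|Ll
L/II-1 ? I-1×I-2: LL|Ll|ll
L/II-2 ? ·: LL|Ll|ll
L/II-3 ? I-1×I-2: LL|Ll|ll
L/III-1 un II-2×II-1: LL|Ll
⇒ L over [I-1,I-2,II-1,II-2,II-3,III-1]: 92 consistent
Z/I-1 ? ·: Zz|zz
Z/I-2 aff ·: zz
Z/II-1 aff I-1×I-2: zz
Z/II-2 aff ·: zz
Z/II-3 aff I-1×I-2: zz
Z/III-1 aff II-2×II-1: zz
⇒ Z over [I-1,I-2,II-1,II-2,II-3,III-1]: 2 consistent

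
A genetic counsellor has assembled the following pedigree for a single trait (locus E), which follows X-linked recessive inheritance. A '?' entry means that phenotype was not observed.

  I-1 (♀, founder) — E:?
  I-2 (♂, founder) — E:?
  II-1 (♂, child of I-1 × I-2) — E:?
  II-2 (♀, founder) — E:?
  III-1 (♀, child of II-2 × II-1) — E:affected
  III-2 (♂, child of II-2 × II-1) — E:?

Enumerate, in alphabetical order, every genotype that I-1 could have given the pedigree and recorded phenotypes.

I-1 ∈ {X^EX^e, X^eX^e}

E/I-1 ? ·: X^EX^e|X^eX^e
E/I-2 ? ·: X^EY|X^eY
E/II-1 ? I-1×I-2: X^eY
E/II-2 ? ·: X^EX^e|X^eX^e
E/III-1 aff II-2×II-1: X^eX^e
E/III-2 ? II-2×II-1: X^EY|X^eY
⇒ E over [I-1,I-2,II-1,II-2,III-1,III-2]: 12 consistent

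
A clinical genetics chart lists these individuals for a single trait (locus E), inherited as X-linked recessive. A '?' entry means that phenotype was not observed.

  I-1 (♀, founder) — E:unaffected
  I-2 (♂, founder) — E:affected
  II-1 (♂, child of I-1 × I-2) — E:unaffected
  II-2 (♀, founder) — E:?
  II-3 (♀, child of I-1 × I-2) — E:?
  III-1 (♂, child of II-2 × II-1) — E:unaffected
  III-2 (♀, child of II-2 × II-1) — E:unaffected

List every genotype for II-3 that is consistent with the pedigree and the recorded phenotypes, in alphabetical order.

II-3 ∈ {X^EX^e, X^eX^e}

E/I-1 un ·: X^EX^E|X^EX^e
E/I-2 aff ·: X^eY
E/II-1 un I-1×I-2: X^EY
E/II-2 ? ·: X^EX^E|X^EX^e
E/II-3 ? I-1×I-2: X^EX^e|X^eX^e
E/III-1 un II-2×II-1: X^EY
E/III-2 un II-2×II-1: X^EX^E|X^EX^e
⇒ E over [I-1,I-2,II-1,II-2,II-3,III-1,III-2]: 9 consistent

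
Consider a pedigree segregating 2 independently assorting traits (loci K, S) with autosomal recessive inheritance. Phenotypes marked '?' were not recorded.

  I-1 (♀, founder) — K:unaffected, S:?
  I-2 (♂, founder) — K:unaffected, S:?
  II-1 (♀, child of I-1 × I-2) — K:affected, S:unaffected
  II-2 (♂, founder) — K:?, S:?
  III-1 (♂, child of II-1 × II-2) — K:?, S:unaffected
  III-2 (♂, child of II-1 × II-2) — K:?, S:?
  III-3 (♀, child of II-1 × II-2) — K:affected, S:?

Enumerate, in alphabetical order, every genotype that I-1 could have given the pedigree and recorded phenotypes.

K/I-1 un ·: Kk
K/I-2 un ·: Kk
K/II-1 aff I-1×I-2: kk
K/II-2 ? ·: Kk|kk
K/III-1 ? II-1×II-2: Kk|kk
K/III-2 ? II-1×II-2: Kk|kk
K/III-3 aff II-1×II-2: kk
⇒ K over [I-1,I-2,II-1,II-2,III-1,III-2,III-3]: 5 consistent
S/I-1 ? ·: SS|Ss|ss
S/I-2 ? ·: SS|Ss|ss
S/II-1 un I-1×I-2: SS|Ss
S/II-2 ? ·: SS|Ss|ss
S/III-1 un II-1×II-2: SS|Ss
S/III-2 ? II-1×II-2: SS|Ss|ss
S/III-3 ? II-1×II-2: SS|Ss|ss
⇒ S over [I-1,I-2,II-1,II-2,III-1,III-2,III-3]: 250 consistent

I-1 ∈ {Kk SS, Kk Ss, Kk ss}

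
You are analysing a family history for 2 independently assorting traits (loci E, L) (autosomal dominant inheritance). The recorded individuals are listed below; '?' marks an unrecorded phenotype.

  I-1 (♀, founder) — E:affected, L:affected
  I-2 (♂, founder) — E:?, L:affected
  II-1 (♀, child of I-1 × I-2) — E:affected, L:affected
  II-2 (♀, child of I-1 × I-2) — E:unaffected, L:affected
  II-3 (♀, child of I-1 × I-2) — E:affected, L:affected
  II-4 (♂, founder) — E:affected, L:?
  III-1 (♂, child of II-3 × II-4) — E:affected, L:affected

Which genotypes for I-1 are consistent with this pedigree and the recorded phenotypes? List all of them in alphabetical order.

E/I-1 aff ·: Ee
E/I-2 ? ·: ee|Ee
E/II-1 aff I-1×I-2: Ee|EE
E/II-2 un I-1×I-2: ee
E/II-3 aff I-1×I-2: Ee|EE
E/II-4 aff ·: Ee|EE
E/III-1 aff II-3×II-4: Ee|EE
⇒ E over [I-1,I-2,II-1,II-2,II-3,II-4,III-1]: 18 consistent
L/I-1 aff ·: Ll|LL
L/I-2 aff ·: Ll|LL
L/II-1 aff I-1×I-2: Ll|LL
L/II-2 aff I-1×I-2: Ll|LL
L/II-3 aff I-1×I-2: Ll|LL
L/II-4 ? ·: ll|Ll|LL
L/III-1 aff II-3×II-4: Ll|LL
⇒ L over [I-1,I-2,II-1,II-2,II-3,II-4,III-1]: 112 consistent

I-1 ∈ {Ee LL, Ee Ll}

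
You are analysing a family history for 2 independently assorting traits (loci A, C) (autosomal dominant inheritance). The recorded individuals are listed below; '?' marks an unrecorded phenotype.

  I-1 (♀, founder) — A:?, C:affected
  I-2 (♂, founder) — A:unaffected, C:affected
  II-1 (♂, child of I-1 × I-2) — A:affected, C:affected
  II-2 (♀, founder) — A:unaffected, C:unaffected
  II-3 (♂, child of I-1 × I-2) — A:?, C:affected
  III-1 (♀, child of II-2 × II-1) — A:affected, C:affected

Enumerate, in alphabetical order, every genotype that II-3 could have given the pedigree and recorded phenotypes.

A/I-1 ? ·: Aa|AA
A/I-2 un ·: aa
A/II-1 aff I-1×I-2: Aa
A/II-2 un ·: aa
A/II-3 ? I-1×I-2: aa|Aa
A/III-1 aff II-2×II-1: Aa
⇒ A over [I-1,I-2,II-1,II-2,II-3,III-1]: 3 consistent
C/I-1 aff ·: Cc|CC
C/I-2 aff ·: Cc|CC
C/II-1 aff I-1×I-2: Cc|CC
C/II-2 un ·: cc
C/II-3 aff I-1×I-2: Cc|CC
C/III-1 aff II-2×II-1: Cc
⇒ C over [I-1,I-2,II-1,II-2,II-3,III-1]: 13 consistent

II-3 ∈ {Aa CC, Aa Cc, aa CC, aa Cc}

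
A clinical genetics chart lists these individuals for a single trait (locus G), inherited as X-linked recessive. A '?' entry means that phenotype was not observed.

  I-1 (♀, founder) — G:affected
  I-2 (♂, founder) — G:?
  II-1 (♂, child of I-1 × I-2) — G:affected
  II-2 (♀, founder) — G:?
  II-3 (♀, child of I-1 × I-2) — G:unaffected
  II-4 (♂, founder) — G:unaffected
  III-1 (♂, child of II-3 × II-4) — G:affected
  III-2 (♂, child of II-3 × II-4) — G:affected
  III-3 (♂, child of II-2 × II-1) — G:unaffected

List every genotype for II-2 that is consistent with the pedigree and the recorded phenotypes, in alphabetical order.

II-2 ∈ {X^GX^G, X^GX^g}

G/I-1 aff ·: X^gX^g
G/I-2 ? ·: X^GY
G/II-1 aff I-1×I-2: X^gY
G/II-2 ? ·: X^GX^G|X^GX^g
G/II-3 un I-1×I-2: X^GX^g
G/II-4 un ·: X^GY
G/III-1 aff II-3×II-4: X^gY
G/III-2 aff II-3×II-4: X^gY
G/III-3 un II-2×II-1: X^GY
⇒ G over [I-1,I-2,II-1,II-2,II-3,II-4,III-1,III-2,III-3]: 2 consistent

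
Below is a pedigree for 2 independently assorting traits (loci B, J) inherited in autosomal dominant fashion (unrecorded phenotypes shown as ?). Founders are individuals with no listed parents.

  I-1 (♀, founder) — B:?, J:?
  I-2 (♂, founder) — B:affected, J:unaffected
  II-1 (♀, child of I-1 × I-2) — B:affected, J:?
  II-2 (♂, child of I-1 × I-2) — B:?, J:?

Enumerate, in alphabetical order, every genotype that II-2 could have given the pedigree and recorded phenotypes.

II-2 ∈ {BB Jj, BB jj, Bb Jj, Bb jj, bb Jj, bb jj}

B/I-1 ? ·: bb|Bb|BB
B/I-2 aff ·: Bb|BB
B/II-1 aff I-1×I-2: Bb|BB
B/II-2 ? I-1×I-2: bb|Bb|BB
⇒ B over [I-1,I-2,II-1,II-2]: 18 consistent
J/I-1 ? ·: jj|Jj|JJ
J/I-2 un ·: jj
J/II-1 ? I-1×I-2: jj|Jj
J/II-2 ? I-1×I-2: jj|Jj
⇒ J over [I-1,I-2,II-1,II-2]: 6 consistent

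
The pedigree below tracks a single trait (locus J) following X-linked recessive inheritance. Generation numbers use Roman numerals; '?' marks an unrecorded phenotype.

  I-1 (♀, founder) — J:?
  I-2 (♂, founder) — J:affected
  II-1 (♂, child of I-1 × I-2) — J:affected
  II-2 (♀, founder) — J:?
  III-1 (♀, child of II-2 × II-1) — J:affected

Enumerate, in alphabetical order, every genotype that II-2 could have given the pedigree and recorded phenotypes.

J/I-1 ? ·: X^JX^j|X^jX^j
J/I-2 aff ·: X^jY
J/II-1 aff I-1×I-2: X^jY
J/II-2 ? ·: X^JX^j|X^jX^j
J/III-1 aff II-2×II-1: X^jX^j
⇒ J over [I-1,I-2,II-1,II-2,III-1]: 4 consistent

II-2 ∈ {X^JX^j, X^jX^j}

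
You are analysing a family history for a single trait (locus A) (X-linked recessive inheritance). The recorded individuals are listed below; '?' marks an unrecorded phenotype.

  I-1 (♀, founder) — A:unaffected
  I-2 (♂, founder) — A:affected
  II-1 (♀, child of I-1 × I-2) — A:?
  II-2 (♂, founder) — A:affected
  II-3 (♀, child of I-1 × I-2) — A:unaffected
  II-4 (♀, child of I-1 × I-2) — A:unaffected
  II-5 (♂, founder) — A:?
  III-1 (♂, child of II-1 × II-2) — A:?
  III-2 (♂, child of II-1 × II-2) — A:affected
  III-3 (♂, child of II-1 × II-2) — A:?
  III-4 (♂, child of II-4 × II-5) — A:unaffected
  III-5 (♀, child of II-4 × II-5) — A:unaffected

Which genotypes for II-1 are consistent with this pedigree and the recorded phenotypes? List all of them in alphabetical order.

A/I-1 un ·: X^AX^A|X^AX^a
A/I-2 aff ·: X^aY
A/II-1 ? I-1×I-2: X^AX^a|X^aX^a
A/II-2 aff ·: X^aY
A/II-3 un I-1×I-2: X^AX^a
A/II-4 un I-1×I-2: X^AX^a
A/II-5 ? ·: X^AY|X^aY
A/III-1 ? II-1×II-2: X^AY|X^aY
A/III-2 aff II-1×II-2: X^aY
A/III-3 ? II-1×II-2: X^AY|X^aY
A/III-4 un II-4×II-5: X^AY
A/III-5 un II-4×II-5: X^AX^A|X^AX^a
⇒ A over [I-1,I-2,II-1,II-2,II-3,II-4,II-5,III-1,III-2,III-3,III-4,III-5]: 27 consistent

II-1 ∈ {X^AX^a, X^aX^a}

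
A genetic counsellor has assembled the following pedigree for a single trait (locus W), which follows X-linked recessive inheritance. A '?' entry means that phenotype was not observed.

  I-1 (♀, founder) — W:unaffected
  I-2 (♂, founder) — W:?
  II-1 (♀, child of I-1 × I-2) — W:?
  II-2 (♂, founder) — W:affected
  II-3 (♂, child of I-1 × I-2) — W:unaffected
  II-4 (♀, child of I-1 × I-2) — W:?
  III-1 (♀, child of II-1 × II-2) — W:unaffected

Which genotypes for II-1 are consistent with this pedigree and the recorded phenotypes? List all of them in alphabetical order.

W/I-1 un ·: X^WX^W|X^WX^w
W/I-2 ? ·: X^WY|X^wY
W/II-1 ? I-1×I-2: X^WX^W|X^WX^w
W/II-2 aff ·: X^wY
W/II-3 un I-1×I-2: X^WY
W/II-4 ? I-1×I-2: X^WX^W|X^WX^w|X^wX^w
W/III-1 un II-1×II-2: X^WX^w
⇒ W over [I-1,I-2,II-1,II-2,II-3,II-4,III-1]: 8 consistent

II-1 ∈ {X^WX^W, X^WX^w}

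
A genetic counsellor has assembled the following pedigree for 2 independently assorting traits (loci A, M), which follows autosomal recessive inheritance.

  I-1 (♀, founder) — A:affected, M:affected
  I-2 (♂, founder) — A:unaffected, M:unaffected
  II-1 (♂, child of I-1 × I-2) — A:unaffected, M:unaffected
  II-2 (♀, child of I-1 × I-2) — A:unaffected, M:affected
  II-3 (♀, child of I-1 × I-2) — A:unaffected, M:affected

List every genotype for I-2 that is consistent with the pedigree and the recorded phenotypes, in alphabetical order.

A/I-1 aff ·: aa
A/I-2 un ·: AA|Aa
A/II-1 un I-1×I-2: Aa
A/II-2 un I-1×I-2: Aa
A/II-3 un I-1×I-2: Aa
⇒ A over [I-1,I-2,II-1,II-2,II-3]: 2 consistent
M/I-1 aff ·: mm
M/I-2 un ·: Mm
M/II-1 un I-1×I-2: Mm
M/II-2 aff I-1×I-2: mm
M/II-3 aff I-1×I-2: mm
⇒ M over [I-1,I-2,II-1,II-2,II-3]: 1 consistent

I-2 ∈ {AA Mm, Aa Mm}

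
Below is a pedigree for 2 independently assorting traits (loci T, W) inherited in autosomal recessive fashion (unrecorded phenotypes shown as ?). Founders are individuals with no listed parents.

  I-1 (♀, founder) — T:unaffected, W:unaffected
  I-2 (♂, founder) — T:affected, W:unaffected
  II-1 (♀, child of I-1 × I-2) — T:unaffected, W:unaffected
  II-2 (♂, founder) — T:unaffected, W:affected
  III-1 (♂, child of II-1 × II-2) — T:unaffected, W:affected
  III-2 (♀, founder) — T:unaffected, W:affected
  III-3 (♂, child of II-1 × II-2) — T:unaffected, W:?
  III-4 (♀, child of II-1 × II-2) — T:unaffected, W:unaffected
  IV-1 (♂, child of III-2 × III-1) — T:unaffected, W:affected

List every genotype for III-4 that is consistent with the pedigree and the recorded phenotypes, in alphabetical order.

T/I-1 un ·: TT|Tt
T/I-2 aff ·: tt
T/II-1 un I-1×I-2: Tt
T/II-2 un ·: TT|Tt
T/III-1 un II-1×II-2: TT|Tt
T/III-2 un ·: TT|Tt
T/III-3 un II-1×II-2: TT|Tt
T/III-4 un II-1×II-2: TT|Tt
T/IV-1 un III-2×III-1: TT|Tt
⇒ T over [I-1,I-2,II-1,II-2,III-1,III-2,III-3,III-4,IV-1]: 112 consistent
W/I-1 un ·: WW|Ww
W/I-2 un ·: WW|Ww
W/II-1 un I-1×I-2: Ww
W/II-2 aff ·: ww
W/III-1 aff II-1×II-2: ww
W/III-2 aff ·: ww
W/III-3 ? II-1×II-2: Ww|ww
W/III-4 un II-1×II-2: Ww
W/IV-1 aff III-2×III-1: ww
⇒ W over [I-1,I-2,II-1,II-2,III-1,III-2,III-3,III-4,IV-1]: 6 consistent

III-4 ∈ {TT Ww, Tt Ww}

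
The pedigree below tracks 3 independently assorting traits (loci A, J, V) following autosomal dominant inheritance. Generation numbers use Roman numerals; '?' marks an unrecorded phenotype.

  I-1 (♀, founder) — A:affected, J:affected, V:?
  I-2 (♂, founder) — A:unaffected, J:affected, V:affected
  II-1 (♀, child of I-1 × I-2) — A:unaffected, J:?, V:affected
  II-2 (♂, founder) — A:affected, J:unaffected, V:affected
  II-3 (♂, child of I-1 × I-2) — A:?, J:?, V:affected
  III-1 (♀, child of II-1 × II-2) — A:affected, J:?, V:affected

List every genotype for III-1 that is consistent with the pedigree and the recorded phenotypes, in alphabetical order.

A/I-1 aff ·: Aa
A/I-2 un ·: aa
A/II-1 un I-1×I-2: aa
A/II-2 aff ·: Aa|AA
A/II-3 ? I-1×I-2: aa|Aa
A/III-1 aff II-1×II-2: Aa
⇒ A over [I-1,I-2,II-1,II-2,II-3,III-1]: 4 consistent
J/I-1 aff ·: Jj|JJ
J/I-2 aff ·: Jj|JJ
J/II-1 ? I-1×I-2: jj|Jj|JJ
J/II-2 un ·: jj
J/II-3 ? I-1×I-2: jj|Jj|JJ
J/III-1 ? II-1×II-2: jj|Jj
⇒ J over [I-1,I-2,II-1,II-2,II-3,III-1]: 25 consistent
V/I-1 ? ·: vv|Vv|VV
V/I-2 aff ·: Vv|VV
V/II-1 aff I-1×I-2: Vv|VV
V/II-2 aff ·: Vv|VV
V/II-3 aff I-1×I-2: Vv|VV
V/III-1 aff II-1×II-2: Vv|VV
⇒ V over [I-1,I-2,II-1,II-2,II-3,III-1]: 53 consistent

III-1 ∈ {Aa Jj VV, Aa Jj Vv, Aa jj VV, Aa jj Vv}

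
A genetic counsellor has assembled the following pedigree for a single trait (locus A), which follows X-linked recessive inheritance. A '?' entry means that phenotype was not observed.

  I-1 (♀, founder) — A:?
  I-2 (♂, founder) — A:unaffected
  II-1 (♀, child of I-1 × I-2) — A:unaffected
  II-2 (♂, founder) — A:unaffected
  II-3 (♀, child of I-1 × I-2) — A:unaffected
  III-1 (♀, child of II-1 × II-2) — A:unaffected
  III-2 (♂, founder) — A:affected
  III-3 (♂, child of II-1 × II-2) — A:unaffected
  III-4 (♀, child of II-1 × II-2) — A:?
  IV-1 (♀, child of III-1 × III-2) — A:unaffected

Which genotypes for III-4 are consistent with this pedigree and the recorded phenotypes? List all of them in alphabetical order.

III-4 ∈ {X^AX^A, X^AX^a}

A/I-1 ? ·: X^AX^A|X^AX^a|X^aX^a
A/I-2 un ·: X^AY
A/II-1 un I-1×I-2: X^AX^A|X^AX^a
A/II-2 un ·: X^AY
A/II-3 un I-1×I-2: X^AX^A|X^AX^a
A/III-1 un II-1×II-2: X^AX^A|X^AX^a
A/III-2 aff ·: X^aY
A/III-3 un II-1×II-2: X^AY
A/III-4 ? II-1×II-2: X^AX^A|X^AX^a
A/IV-1 un III-1×III-2: X^AX^a
⇒ A over [I-1,I-2,II-1,II-2,II-3,III-1,III-2,III-3,III-4,IV-1]: 15 consistent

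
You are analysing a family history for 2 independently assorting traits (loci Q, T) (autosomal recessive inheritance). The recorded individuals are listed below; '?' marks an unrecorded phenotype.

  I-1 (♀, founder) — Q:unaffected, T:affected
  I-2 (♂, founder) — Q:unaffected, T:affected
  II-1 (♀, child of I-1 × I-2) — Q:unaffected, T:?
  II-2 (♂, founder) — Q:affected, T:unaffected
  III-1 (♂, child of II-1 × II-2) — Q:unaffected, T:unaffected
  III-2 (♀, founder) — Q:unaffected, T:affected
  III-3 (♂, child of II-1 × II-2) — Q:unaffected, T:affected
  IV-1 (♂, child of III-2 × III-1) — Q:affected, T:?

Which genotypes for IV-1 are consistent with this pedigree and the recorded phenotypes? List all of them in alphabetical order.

Q/I-1 un ·: QQ|Qq
Q/I-2 un ·: QQ|Qq
Q/II-1 un I-1×I-2: QQ|Qq
Q/II-2 aff ·: qq
Q/III-1 un II-1×II-2: Qq
Q/III-2 un ·: Qq
Q/III-3 un II-1×II-2: Qq
Q/IV-1 aff III-2×III-1: qq
⇒ Q over [I-1,I-2,II-1,II-2,III-1,III-2,III-3,IV-1]: 7 consistent
T/I-1 aff ·: tt
T/I-2 aff ·: tt
T/II-1 ? I-1×I-2: tt
T/II-2 un ·: Tt
T/III-1 un II-1×II-2: Tt
T/III-2 aff ·: tt
T/III-3 aff II-1×II-2: tt
T/IV-1 ? III-2×III-1: Tt|tt
⇒ T over [I-1,I-2,II-1,II-2,III-1,III-2,III-3,IV-1]: 2 consistent

IV-1 ∈ {qq Tt, qq tt}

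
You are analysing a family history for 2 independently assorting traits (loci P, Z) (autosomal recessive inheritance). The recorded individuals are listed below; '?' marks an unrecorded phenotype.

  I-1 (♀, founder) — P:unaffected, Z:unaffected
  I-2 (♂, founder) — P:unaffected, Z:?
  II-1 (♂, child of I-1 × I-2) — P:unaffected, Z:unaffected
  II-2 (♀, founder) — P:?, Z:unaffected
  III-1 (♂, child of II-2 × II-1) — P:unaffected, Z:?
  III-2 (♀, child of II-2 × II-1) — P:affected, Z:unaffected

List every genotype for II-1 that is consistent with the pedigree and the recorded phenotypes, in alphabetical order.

P/I-1 un ·: PP|Pp
P/I-2 un ·: PP|Pp
P/II-1 un I-1×I-2: Pp
P/II-2 ? ·: Pp|pp
P/III-1 un II-2×II-1: PP|Pp
P/III-2 aff II-2×II-1: pp
⇒ P over [I-1,I-2,II-1,II-2,III-1,III-2]: 9 consistent
Z/I-1 un ·: ZZ|Zz
Z/I-2 ? ·: ZZ|Zz|zz
Z/II-1 un I-1×I-2: ZZ|Zz
Z/II-2 un ·: ZZ|Zz
Z/III-1 ? II-2×II-1: ZZ|Zz|zz
Z/III-2 un II-2×II-1: ZZ|Zz
⇒ Z over [I-1,I-2,II-1,II-2,III-1,III-2]: 70 consistent

II-1 ∈ {Pp ZZ, Pp Zz}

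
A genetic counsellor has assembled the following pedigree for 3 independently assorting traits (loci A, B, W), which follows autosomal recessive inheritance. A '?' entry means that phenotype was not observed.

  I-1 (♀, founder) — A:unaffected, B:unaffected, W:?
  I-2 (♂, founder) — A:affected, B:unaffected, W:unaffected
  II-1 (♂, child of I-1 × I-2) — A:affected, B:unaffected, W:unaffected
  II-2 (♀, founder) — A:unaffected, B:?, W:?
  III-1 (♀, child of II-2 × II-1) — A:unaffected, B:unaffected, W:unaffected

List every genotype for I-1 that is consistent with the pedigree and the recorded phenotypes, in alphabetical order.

I-1 ∈ {Aa BB WW, Aa BB Ww, Aa BB ww, Aa Bb WW, Aa Bb Ww, Aa Bb ww}

A/I-1 un ·: Aa
A/I-2 aff ·: aa
A/II-1 aff I-1×I-2: aa
A/II-2 un ·: AA|Aa
A/III-1 un II-2×II-1: Aa
⇒ A over [I-1,I-2,II-1,II-2,III-1]: 2 consistent
B/I-1 un ·: BB|Bb
B/I-2 un ·: BB|Bb
B/II-1 un I-1×I-2: BB|Bb
B/II-2 ? ·: BB|Bb|bb
B/III-1 un II-2×II-1: BB|Bb
⇒ B over [I-1,I-2,II-1,II-2,III-1]: 31 consistent
W/I-1 ? ·: WW|Ww|ww
W/I-2 un ·: WW|Ww
W/II-1 un I-1×I-2: WW|Ww
W/II-2 ? ·: WW|Ww|ww
W/III-1 un II-2×II-1: WW|Ww
⇒ W over [I-1,I-2,II-1,II-2,III-1]: 41 consistent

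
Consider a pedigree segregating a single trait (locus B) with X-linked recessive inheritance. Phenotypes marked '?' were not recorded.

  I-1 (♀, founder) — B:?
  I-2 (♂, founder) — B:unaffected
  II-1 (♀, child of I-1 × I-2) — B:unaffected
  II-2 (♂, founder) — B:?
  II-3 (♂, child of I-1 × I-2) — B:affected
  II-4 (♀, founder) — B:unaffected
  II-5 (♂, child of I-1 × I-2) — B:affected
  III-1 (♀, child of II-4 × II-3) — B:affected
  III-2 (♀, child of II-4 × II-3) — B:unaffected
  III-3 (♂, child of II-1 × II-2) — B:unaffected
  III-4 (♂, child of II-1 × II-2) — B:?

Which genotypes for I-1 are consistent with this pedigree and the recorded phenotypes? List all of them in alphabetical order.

B/I-1 ? ·: X^BX^b|X^bX^b
B/I-2 un ·: X^BY
B/II-1 un I-1×I-2: X^BX^B|X^BX^b
B/II-2 ? ·: X^BY|X^bY
B/II-3 aff I-1×I-2: X^bY
B/II-4 un ·: X^BX^b
B/II-5 aff I-1×I-2: X^bY
B/III-1 aff II-4×II-3: X^bX^b
B/III-2 un II-4×II-3: X^BX^b
B/III-3 un II-1×II-2: X^BY
B/III-4 ? II-1×II-2: X^BY|X^bY
⇒ B over [I-1,I-2,II-1,II-2,II-3,II-4,II-5,III-1,III-2,III-3,III-4]: 10 consistent

I-1 ∈ {X^BX^b, X^bX^b}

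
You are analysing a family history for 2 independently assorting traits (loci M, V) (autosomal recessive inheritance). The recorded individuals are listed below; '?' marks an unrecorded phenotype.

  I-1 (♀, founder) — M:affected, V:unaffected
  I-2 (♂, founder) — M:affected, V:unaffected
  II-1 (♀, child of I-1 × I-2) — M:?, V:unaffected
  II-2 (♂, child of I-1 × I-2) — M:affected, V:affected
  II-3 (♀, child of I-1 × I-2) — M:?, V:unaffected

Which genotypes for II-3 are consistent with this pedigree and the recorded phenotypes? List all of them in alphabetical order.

M/I-1 aff ·: mm
M/I-2 aff ·: mm
M/II-1 ? I-1×I-2: mm
M/II-2 aff I-1×I-2: mm
M/II-3 ? I-1×I-2: mm
⇒ M over [I-1,I-2,II-1,II-2,II-3]: 1 consistent
V/I-1 un ·: Vv
V/I-2 un ·: Vv
V/II-1 un I-1×I-2: VV|Vv
V/II-2 aff I-1×I-2: vv
V/II-3 un I-1×I-2: VV|Vv
⇒ V over [I-1,I-2,II-1,II-2,II-3]: 4 consistent

II-3 ∈ {mm VV, mm Vv}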